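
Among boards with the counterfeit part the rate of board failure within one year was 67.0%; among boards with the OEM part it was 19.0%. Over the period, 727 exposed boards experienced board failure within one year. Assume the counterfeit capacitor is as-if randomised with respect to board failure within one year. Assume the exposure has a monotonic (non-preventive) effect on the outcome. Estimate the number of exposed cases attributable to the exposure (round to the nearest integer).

about 521 cases

p₁ = 0.67, p₀ = 0.19.
PN = (p₁ − p₀)/p₁ = (0.67 − 0.19) / 0.67 ≈ 0.71642.
Attributable cases ≈ PN × (exposed cases) = 0.71642 × 727 ≈ 520.84.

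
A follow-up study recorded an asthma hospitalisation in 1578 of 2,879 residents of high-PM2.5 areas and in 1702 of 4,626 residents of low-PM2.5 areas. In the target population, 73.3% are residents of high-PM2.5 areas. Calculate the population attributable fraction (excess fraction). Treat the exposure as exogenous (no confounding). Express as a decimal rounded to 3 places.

PAF ≈ 0.264

p₁ = P(outcome | exposed) = 1578/2879 = 0.54811
p₀ = P(outcome | unexposed) = 1702/4626 = 0.36792
Overall risk P(Y=1) = π·p₁ + (1−π)·p₀ = 0.733×0.54811 + 0.267×0.36792 = 0.5.
Under exogeneity, PAF = [P(Y=1) − p₀] / P(Y=1).
PAF = (0.5 − 0.36792) / 0.5 ≈ 0.2642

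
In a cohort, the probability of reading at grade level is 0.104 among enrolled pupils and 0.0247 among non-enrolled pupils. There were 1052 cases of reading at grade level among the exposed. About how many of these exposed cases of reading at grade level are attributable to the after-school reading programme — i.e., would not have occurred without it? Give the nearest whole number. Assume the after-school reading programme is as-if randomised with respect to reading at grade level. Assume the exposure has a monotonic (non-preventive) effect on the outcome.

about 802 cases

Let p₁ = 0.104, p₀ = 0.0247.
PN = (p₁ − p₀)/p₁ = (0.104 − 0.0247) / 0.104 ≈ 0.76250.
Attributable cases ≈ PN × (exposed cases) = 0.76250 × 1052 ≈ 802.15.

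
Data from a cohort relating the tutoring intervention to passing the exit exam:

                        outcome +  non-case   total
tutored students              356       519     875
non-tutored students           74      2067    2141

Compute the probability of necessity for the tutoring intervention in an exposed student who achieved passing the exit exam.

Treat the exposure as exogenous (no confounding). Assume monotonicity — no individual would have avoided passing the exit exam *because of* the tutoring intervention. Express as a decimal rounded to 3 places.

PN ≈ 0.915

p₁ = P(outcome | exposed) = 356/875 = 0.40686
p₀ = P(outcome | unexposed) = 74/2141 = 0.034563
Under exogeneity and monotonicity, PN = (p₁ − p₀)/p₁.
PN = (0.40686 − 0.034563) / 0.40686 ≈ 0.9150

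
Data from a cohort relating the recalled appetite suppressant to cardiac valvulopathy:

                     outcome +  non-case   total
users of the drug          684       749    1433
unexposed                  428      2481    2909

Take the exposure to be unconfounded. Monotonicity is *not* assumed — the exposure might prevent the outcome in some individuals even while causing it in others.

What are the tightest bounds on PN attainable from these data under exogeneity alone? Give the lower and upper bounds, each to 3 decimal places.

0.692 ≤ PN ≤ 1.000

p₁ = P(outcome | exposed) = 684/1433 = 0.47732
p₀ = P(outcome | unexposed) = 428/2909 = 0.14713
Under exogeneity alone the bounds on PN are max{0,(p₁−p₀)/p₁} ≤ PN ≤ min{1,(1−p₀)/p₁}.
  lower = (p₁ − p₀)/p₁ = 0.33019 / 0.47732 ≈ 0.6918
  upper = min{1, (1 − p₀)/p₁} = 0.85287 / 0.47732 ≈ 1.7868 → capped at 1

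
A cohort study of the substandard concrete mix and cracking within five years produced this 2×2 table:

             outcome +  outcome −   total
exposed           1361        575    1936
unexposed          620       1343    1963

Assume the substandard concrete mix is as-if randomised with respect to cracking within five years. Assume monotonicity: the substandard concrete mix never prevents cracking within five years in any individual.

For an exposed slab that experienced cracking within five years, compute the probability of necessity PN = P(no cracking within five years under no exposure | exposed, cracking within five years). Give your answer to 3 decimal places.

p₁ = P(outcome | exposed) = 1361/1936 = 0.703
p₀ = P(outcome | unexposed) = 620/1963 = 0.31584
Under exogeneity and monotonicity, PN = (p₁ − p₀)/p₁.
PN = (0.703 − 0.31584) / 0.703 ≈ 0.5507

PN ≈ 0.551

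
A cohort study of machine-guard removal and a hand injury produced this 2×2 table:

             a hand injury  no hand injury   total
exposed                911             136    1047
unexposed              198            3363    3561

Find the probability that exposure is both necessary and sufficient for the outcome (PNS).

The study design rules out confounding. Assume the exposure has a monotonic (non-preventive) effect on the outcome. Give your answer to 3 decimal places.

p₁ = P(outcome | exposed) = 911/1047 = 0.87011
p₀ = P(outcome | unexposed) = 198/3561 = 0.055602
Under exogeneity and monotonicity, PNS = p₁ − p₀.
PNS = 0.87011 − 0.055602 = 0.8145

PNS ≈ 0.815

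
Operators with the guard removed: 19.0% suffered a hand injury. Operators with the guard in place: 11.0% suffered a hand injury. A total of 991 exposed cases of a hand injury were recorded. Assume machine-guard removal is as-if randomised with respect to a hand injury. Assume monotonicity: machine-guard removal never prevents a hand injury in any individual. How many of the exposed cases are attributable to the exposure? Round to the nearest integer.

p₁ = 0.19, p₀ = 0.11.
PN = (p₁ − p₀)/p₁ = (0.19 − 0.11) / 0.19 ≈ 0.42105.
Attributable cases ≈ PN × (exposed cases) = 0.42105 × 991 ≈ 417.26.

about 417 cases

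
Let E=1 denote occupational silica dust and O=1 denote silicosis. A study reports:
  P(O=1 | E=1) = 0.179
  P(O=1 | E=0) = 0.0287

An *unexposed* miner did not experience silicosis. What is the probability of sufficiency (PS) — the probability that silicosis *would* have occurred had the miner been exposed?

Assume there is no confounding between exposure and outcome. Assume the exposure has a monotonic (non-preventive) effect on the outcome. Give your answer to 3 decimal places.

PS ≈ 0.155

Let p₁ = 0.179, p₀ = 0.0287.
Under exogeneity and monotonicity, PS = (p₁ − p₀) / (1 − p₀).
PS = (0.179 − 0.0287) / (1 − 0.0287) = 0.1503 / 0.9713 ≈ 0.1547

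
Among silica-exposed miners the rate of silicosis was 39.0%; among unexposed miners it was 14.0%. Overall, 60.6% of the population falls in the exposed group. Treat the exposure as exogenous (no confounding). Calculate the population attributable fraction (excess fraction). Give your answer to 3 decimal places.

PAF ≈ 0.520

p₁ = 0.39, p₀ = 0.14.
Overall risk P(Y=1) = π·p₁ + (1−π)·p₀ = 0.606×0.39 + 0.394×0.14 = 0.2915.
Under exogeneity, PAF = [P(Y=1) − p₀] / P(Y=1).
PAF = (0.2915 − 0.14) / 0.2915 ≈ 0.5197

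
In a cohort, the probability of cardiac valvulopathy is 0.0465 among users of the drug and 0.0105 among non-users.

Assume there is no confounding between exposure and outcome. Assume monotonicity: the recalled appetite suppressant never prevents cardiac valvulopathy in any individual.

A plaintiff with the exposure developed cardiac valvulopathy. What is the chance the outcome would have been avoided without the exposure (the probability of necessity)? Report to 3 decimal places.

PN ≈ 0.774

Let p₁ = 0.0465, p₀ = 0.0105.
Under exogeneity and monotonicity, PN = (p₁ − p₀) / p₁.
PN = (0.0465 − 0.0105) / 0.0465 = 0.036 / 0.0465 ≈ 0.7742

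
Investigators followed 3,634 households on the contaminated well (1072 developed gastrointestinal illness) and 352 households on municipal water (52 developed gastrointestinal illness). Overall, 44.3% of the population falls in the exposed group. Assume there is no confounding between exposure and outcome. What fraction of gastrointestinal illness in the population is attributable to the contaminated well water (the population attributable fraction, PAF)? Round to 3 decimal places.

p₁ = P(outcome | exposed) = 1072/3634 = 0.29499
p₀ = P(outcome | unexposed) = 52/352 = 0.14773
Overall risk P(Y=1) = π·p₁ + (1−π)·p₀ = 0.443×0.29499 + 0.557×0.14773 = 0.21297.
Under exogeneity, PAF = [P(Y=1) − p₀] / P(Y=1).
PAF = (0.21297 − 0.14773) / 0.21297 ≈ 0.3063

PAF ≈ 0.306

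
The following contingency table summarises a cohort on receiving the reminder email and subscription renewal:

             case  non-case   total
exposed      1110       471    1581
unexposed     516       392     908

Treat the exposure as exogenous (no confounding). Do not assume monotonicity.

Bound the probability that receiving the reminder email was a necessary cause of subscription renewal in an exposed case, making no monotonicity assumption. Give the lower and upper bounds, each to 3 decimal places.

0.191 ≤ PN ≤ 0.615

p₁ = P(outcome | exposed) = 1110/1581 = 0.70209
p₀ = P(outcome | unexposed) = 516/908 = 0.56828
Under exogeneity alone the bounds on PN are max{0,(p₁−p₀)/p₁} ≤ PN ≤ min{1,(1−p₀)/p₁}.
  lower = (p₁ − p₀)/p₁ = 0.13381 / 0.70209 ≈ 0.1906
  upper = min{1, (1 − p₀)/p₁} = 0.43172 / 0.70209 ≈ 0.6149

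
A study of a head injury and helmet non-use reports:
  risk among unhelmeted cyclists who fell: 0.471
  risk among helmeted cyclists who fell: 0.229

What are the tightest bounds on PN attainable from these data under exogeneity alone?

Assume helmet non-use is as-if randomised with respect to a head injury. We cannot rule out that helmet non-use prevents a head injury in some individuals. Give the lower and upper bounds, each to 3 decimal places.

Let p₁ = 0.471, p₀ = 0.229.
Under exogeneity alone the bounds on PN are max{0,(p₁−p₀)/p₁} ≤ PN ≤ min{1,(1−p₀)/p₁}.
  lower = (p₁ − p₀)/p₁ = 0.242 / 0.471 ≈ 0.5138
  upper = min{1, (1 − p₀)/p₁} = 0.771 / 0.471 ≈ 1.6369 → capped at 1

0.514 ≤ PN ≤ 1.000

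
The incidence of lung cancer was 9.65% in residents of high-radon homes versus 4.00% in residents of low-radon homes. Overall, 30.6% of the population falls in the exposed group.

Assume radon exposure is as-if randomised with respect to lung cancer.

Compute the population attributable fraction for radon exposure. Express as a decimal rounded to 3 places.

p₁ = 0.0965, p₀ = 0.04.
Overall risk P(Y=1) = π·p₁ + (1−π)·p₀ = 0.306×0.0965 + 0.694×0.04 = 0.057289.
Under exogeneity, PAF = [P(Y=1) − p₀] / P(Y=1).
PAF = (0.057289 − 0.04) / 0.057289 ≈ 0.3018

PAF ≈ 0.302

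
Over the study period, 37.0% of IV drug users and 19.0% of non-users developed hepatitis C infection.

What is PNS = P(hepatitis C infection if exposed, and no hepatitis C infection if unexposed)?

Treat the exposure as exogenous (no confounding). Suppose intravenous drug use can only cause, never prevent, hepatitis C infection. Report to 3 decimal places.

PNS ≈ 0.180

p₁ = 0.37, p₀ = 0.19.
Under exogeneity and monotonicity, PNS = p₁ − p₀.
PNS = 0.37 − 0.19 = 0.18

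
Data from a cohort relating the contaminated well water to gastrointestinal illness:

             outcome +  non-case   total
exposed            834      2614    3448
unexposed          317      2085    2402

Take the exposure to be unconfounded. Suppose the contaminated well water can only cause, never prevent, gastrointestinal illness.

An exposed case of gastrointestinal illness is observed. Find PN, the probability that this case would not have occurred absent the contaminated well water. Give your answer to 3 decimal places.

PN ≈ 0.454

p₁ = P(outcome | exposed) = 834/3448 = 0.24188
p₀ = P(outcome | unexposed) = 317/2402 = 0.13197
Under exogeneity and monotonicity, PN = (p₁ − p₀)/p₁.
PN = (0.24188 − 0.13197) / 0.24188 ≈ 0.4544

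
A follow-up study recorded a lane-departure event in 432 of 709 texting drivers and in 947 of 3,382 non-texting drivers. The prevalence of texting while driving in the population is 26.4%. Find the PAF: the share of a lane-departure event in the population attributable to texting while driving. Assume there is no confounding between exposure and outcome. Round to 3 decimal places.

PAF ≈ 0.237

p₁ = P(outcome | exposed) = 432/709 = 0.60931
p₀ = P(outcome | unexposed) = 947/3382 = 0.28001
Overall risk P(Y=1) = π·p₁ + (1−π)·p₀ = 0.264×0.60931 + 0.736×0.28001 = 0.36695.
Under exogeneity, PAF = [P(Y=1) − p₀] / P(Y=1).
PAF = (0.36695 − 0.28001) / 0.36695 ≈ 0.2369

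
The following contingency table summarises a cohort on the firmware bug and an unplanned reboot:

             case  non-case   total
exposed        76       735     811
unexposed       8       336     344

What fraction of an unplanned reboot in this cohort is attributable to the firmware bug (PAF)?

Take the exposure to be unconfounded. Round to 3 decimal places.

PAF ≈ 0.680

p₁ = P(outcome | exposed) = 76/811 = 0.093711
p₀ = P(outcome | unexposed) = 8/344 = 0.023256
Exposure prevalence π = 811/1155 = 0.70216; overall risk P(Y=1) = 0.072727.
Under exogeneity, PAF = [P(Y=1) − p₀]/P(Y=1).
PAF = (0.072727 − 0.023256) / 0.072727 ≈ 0.6802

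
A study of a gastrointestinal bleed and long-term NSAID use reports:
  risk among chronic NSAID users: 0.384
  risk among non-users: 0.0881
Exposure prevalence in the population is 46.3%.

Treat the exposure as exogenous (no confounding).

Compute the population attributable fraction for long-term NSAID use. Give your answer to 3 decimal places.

PAF ≈ 0.609

Let p₁ = 0.384, p₀ = 0.0881.
Overall risk P(Y=1) = π·p₁ + (1−π)·p₀ = 0.463×0.384 + 0.537×0.0881 = 0.2251.
Under exogeneity, PAF = [P(Y=1) − p₀] / P(Y=1).
PAF = (0.2251 − 0.0881) / 0.2251 ≈ 0.6086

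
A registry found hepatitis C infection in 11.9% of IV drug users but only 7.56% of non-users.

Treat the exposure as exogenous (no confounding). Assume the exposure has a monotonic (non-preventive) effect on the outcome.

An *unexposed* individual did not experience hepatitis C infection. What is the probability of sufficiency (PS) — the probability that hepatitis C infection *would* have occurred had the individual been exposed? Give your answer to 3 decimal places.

p₁ = 0.119, p₀ = 0.0756.
Under exogeneity and monotonicity, PS = (p₁ − p₀) / (1 − p₀).
PS = (0.119 − 0.0756) / (1 − 0.0756) = 0.0434 / 0.9244 ≈ 0.0469

PS ≈ 0.047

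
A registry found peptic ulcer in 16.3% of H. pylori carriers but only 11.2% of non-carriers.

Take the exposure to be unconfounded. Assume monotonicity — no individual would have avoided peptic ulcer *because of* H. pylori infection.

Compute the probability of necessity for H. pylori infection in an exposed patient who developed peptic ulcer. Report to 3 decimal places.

p₁ = 0.163, p₀ = 0.112.
Under exogeneity and monotonicity, PN = (p₁ − p₀) / p₁.
PN = (0.163 − 0.112) / 0.163 = 0.051 / 0.163 ≈ 0.3129

PN ≈ 0.313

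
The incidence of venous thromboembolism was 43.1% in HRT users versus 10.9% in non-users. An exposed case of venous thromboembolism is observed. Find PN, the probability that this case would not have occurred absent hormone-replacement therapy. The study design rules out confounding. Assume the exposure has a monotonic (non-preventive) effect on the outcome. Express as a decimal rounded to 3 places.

p₁ = 0.431, p₀ = 0.109.
Under exogeneity and monotonicity, PN = (p₁ − p₀) / p₁.
PN = (0.431 − 0.109) / 0.431 = 0.322 / 0.431 ≈ 0.7471

PN ≈ 0.747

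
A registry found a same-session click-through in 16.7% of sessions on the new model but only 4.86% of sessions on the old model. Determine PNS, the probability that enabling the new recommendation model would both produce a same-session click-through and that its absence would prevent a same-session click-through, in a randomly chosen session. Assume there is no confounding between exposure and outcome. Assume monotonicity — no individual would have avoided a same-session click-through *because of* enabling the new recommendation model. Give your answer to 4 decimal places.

p₁ = 0.167, p₀ = 0.0486.
Under exogeneity and monotonicity, PNS = p₁ − p₀.
PNS = 0.167 − 0.0486 = 0.1184

PNS ≈ 0.1184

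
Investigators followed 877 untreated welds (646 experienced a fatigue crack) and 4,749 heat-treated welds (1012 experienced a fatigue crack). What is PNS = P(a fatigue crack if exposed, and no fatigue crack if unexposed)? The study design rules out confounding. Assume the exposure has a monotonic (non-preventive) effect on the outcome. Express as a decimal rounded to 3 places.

PNS ≈ 0.524

p₁ = P(outcome | exposed) = 646/877 = 0.7366
p₀ = P(outcome | unexposed) = 1012/4749 = 0.2131
Under exogeneity and monotonicity, PNS = p₁ − p₀.
PNS = 0.7366 − 0.2131 = 0.5235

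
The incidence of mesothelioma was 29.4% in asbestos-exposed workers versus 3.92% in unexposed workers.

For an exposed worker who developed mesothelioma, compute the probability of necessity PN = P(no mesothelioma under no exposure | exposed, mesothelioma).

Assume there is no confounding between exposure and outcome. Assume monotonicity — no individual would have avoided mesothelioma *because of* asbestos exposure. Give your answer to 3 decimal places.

PN ≈ 0.867

p₁ = 0.294, p₀ = 0.0392.
Under exogeneity and monotonicity, PN = (p₁ − p₀) / p₁.
PN = (0.294 − 0.0392) / 0.294 = 0.2548 / 0.294 ≈ 0.8667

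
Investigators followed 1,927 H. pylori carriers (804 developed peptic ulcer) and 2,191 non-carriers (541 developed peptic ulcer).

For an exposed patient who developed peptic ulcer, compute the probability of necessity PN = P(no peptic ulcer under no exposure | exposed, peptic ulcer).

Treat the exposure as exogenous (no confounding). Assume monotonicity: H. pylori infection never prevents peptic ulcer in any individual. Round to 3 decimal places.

p₁ = P(outcome | exposed) = 804/1927 = 0.41723
p₀ = P(outcome | unexposed) = 541/2191 = 0.24692
Under exogeneity and monotonicity, PN = (p₁ − p₀) / p₁.
PN = (0.41723 − 0.24692) / 0.41723 = 0.17031 / 0.41723 ≈ 0.4082

PN ≈ 0.408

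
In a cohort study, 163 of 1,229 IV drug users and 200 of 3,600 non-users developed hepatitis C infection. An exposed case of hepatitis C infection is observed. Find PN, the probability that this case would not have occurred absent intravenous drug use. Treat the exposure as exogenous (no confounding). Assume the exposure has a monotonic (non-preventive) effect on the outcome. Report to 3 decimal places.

PN ≈ 0.581

p₁ = P(outcome | exposed) = 163/1229 = 0.13263
p₀ = P(outcome | unexposed) = 200/3600 = 0.055556
Under exogeneity and monotonicity, PN = (p₁ − p₀) / p₁.
PN = (0.13263 − 0.055556) / 0.13263 = 0.077073 / 0.13263 ≈ 0.5811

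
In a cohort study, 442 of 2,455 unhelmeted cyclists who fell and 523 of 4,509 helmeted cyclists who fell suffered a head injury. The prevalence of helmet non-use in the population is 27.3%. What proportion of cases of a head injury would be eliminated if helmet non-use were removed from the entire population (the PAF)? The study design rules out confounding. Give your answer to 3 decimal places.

PAF ≈ 0.131

p₁ = P(outcome | exposed) = 442/2455 = 0.18004
p₀ = P(outcome | unexposed) = 523/4509 = 0.11599
Overall risk P(Y=1) = π·p₁ + (1−π)·p₀ = 0.273×0.18004 + 0.727×0.11599 = 0.13348.
Under exogeneity, PAF = [P(Y=1) − p₀] / P(Y=1).
PAF = (0.13348 − 0.11599) / 0.13348 ≈ 0.1310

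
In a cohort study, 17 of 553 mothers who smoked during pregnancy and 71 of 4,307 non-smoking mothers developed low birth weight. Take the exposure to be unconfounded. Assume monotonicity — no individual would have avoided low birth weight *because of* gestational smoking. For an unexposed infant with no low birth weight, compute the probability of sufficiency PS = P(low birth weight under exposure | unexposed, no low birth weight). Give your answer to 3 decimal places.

PS ≈ 0.014

p₁ = P(outcome | exposed) = 17/553 = 0.030741
p₀ = P(outcome | unexposed) = 71/4307 = 0.016485
Under exogeneity and monotonicity, PS = (p₁ − p₀) / (1 − p₀).
PS = (0.030741 − 0.016485) / (1 − 0.016485) = 0.014257 / 0.98352 ≈ 0.0145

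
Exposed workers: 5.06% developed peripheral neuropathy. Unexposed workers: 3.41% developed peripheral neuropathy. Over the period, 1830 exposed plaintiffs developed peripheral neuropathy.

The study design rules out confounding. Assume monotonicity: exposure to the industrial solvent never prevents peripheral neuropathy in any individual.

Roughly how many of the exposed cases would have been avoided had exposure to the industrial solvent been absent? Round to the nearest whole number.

p₁ = 0.0506, p₀ = 0.0341.
PN = (p₁ − p₀)/p₁ = (0.0506 − 0.0341) / 0.0506 ≈ 0.32609.
Attributable cases ≈ PN × (exposed cases) = 0.32609 × 1830 ≈ 596.74.

about 597 cases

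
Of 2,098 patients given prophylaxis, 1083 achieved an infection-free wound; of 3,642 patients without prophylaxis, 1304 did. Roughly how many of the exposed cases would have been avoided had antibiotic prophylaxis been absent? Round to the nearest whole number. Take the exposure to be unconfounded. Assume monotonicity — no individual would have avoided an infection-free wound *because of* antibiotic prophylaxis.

p₁ = P(outcome | exposed) = 1083/2098 = 0.51621
p₀ = P(outcome | unexposed) = 1304/3642 = 0.35805
PN = (p₁ − p₀)/p₁ = (0.51621 − 0.35805) / 0.51621 ≈ 0.30639.
Attributable cases ≈ PN × (exposed cases) = 0.30639 × 1083 ≈ 331.82.

about 332 cases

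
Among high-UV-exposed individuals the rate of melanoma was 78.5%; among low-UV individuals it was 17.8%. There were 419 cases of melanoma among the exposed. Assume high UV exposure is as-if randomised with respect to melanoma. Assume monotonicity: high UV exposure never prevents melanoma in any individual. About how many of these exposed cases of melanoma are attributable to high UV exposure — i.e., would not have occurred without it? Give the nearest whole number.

about 324 cases

p₁ = 0.785, p₀ = 0.178.
PN = (p₁ − p₀)/p₁ = (0.785 − 0.178) / 0.785 ≈ 0.77325.
Attributable cases ≈ PN × (exposed cases) = 0.77325 × 419 ≈ 323.99.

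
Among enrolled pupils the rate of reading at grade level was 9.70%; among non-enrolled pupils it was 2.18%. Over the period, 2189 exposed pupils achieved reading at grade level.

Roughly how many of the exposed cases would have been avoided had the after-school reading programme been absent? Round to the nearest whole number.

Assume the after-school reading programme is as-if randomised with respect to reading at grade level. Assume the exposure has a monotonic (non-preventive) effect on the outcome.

p₁ = 0.097, p₀ = 0.0218.
PN = (p₁ − p₀)/p₁ = (0.097 − 0.0218) / 0.097 ≈ 0.77526.
Attributable cases ≈ PN × (exposed cases) = 0.77526 × 2189 ≈ 1697.04.

about 1697 cases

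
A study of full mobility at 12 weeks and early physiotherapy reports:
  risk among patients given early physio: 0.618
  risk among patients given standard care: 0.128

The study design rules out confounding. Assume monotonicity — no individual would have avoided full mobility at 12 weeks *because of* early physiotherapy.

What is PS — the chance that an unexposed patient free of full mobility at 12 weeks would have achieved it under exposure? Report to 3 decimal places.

PS ≈ 0.562

Let p₁ = 0.618, p₀ = 0.128.
Under exogeneity and monotonicity, PS = (p₁ − p₀) / (1 − p₀).
PS = (0.618 − 0.128) / (1 − 0.128) = 0.49 / 0.872 ≈ 0.5619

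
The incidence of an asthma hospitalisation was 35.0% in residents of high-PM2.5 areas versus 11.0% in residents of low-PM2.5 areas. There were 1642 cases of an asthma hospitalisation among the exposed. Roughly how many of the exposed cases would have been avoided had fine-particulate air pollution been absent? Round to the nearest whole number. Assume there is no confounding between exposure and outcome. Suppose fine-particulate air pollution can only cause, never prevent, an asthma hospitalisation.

p₁ = 0.35, p₀ = 0.11.
PN = (p₁ − p₀)/p₁ = (0.35 − 0.11) / 0.35 ≈ 0.68571.
Attributable cases ≈ PN × (exposed cases) = 0.68571 × 1642 ≈ 1125.94.

about 1126 cases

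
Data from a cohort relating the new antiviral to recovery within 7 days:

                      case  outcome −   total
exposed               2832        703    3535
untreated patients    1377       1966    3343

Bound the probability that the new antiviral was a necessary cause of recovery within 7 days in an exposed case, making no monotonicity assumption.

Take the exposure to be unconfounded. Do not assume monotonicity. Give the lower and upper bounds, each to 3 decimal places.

0.486 ≤ PN ≤ 0.734

p₁ = P(outcome | exposed) = 2832/3535 = 0.80113
p₀ = P(outcome | unexposed) = 1377/3343 = 0.41191
Under exogeneity alone the bounds on PN are max{0,(p₁−p₀)/p₁} ≤ PN ≤ min{1,(1−p₀)/p₁}.
  lower = (p₁ − p₀)/p₁ = 0.38923 / 0.80113 ≈ 0.4858
  upper = min{1, (1 − p₀)/p₁} = 0.58809 / 0.80113 ≈ 0.7341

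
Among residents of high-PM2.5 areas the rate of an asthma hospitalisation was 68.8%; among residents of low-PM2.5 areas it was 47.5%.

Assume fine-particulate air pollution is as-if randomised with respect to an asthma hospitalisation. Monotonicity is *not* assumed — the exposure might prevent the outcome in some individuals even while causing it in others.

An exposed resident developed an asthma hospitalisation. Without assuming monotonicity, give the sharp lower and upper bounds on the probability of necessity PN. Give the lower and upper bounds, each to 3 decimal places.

p₁ = 0.688, p₀ = 0.475.
Under exogeneity alone the bounds on PN are max{0,(p₁−p₀)/p₁} ≤ PN ≤ min{1,(1−p₀)/p₁}.
  lower = (p₁ − p₀)/p₁ = 0.213 / 0.688 ≈ 0.3096
  upper = min{1, (1 − p₀)/p₁} = 0.525 / 0.688 ≈ 0.7631

0.310 ≤ PN ≤ 0.763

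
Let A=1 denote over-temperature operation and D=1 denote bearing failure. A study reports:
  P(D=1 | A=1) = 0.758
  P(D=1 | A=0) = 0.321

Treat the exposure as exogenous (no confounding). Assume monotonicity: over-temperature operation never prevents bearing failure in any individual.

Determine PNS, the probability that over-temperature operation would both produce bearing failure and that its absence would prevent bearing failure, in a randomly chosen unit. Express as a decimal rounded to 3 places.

PNS ≈ 0.437

Let p₁ = 0.758, p₀ = 0.321.
Under exogeneity and monotonicity, PNS = p₁ − p₀.
PNS = 0.758 − 0.321 = 0.437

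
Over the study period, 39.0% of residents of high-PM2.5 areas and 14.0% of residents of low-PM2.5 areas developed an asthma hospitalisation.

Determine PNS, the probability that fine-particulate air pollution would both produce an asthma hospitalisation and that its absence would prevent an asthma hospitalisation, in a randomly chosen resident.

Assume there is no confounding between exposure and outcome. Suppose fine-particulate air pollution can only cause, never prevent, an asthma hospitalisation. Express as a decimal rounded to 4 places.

PNS ≈ 0.2500

p₁ = 0.39, p₀ = 0.14.
Under exogeneity and monotonicity, PNS = p₁ − p₀.
PNS = 0.39 − 0.14 = 0.25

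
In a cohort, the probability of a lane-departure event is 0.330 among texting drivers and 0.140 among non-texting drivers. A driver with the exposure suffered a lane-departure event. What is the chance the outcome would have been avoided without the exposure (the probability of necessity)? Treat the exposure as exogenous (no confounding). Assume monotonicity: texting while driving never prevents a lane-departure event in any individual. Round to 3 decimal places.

Let p₁ = 0.33, p₀ = 0.14.
Under exogeneity and monotonicity, PN = (p₁ − p₀) / p₁.
PN = (0.33 − 0.14) / 0.33 = 0.19 / 0.33 ≈ 0.5758

PN ≈ 0.576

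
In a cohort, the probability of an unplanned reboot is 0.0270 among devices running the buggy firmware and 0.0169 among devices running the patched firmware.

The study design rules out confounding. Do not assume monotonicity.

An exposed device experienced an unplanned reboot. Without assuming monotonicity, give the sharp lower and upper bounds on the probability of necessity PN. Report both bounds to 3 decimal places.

Let p₁ = 0.027, p₀ = 0.0169.
Under exogeneity alone the bounds on PN are max{0,(p₁−p₀)/p₁} ≤ PN ≤ min{1,(1−p₀)/p₁}.
  lower = (p₁ − p₀)/p₁ = 0.0101 / 0.027 ≈ 0.3741
  upper = min{1, (1 − p₀)/p₁} = 0.9831 / 0.027 ≈ 36.4111 → capped at 1

0.374 ≤ PN ≤ 1.000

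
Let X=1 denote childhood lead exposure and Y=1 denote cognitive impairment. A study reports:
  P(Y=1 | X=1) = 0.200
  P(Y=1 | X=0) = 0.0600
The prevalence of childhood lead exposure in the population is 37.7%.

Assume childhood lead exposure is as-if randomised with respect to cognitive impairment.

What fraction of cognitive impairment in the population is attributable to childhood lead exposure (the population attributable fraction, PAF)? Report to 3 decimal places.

Let p₁ = 0.2, p₀ = 0.06.
Overall risk P(Y=1) = π·p₁ + (1−π)·p₀ = 0.377×0.2 + 0.623×0.06 = 0.11278.
Under exogeneity, PAF = [P(Y=1) − p₀] / P(Y=1).
PAF = (0.11278 − 0.06) / 0.11278 ≈ 0.4680

PAF ≈ 0.468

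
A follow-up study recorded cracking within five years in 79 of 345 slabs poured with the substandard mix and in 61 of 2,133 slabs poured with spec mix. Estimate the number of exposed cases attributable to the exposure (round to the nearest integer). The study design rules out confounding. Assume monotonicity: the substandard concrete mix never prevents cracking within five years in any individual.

about 69 cases

p₁ = P(outcome | exposed) = 79/345 = 0.22899
p₀ = P(outcome | unexposed) = 61/2133 = 0.028598
PN = (p₁ − p₀)/p₁ = (0.22899 − 0.028598) / 0.22899 ≈ 0.87511.
Attributable cases ≈ PN × (exposed cases) = 0.87511 × 79 ≈ 69.13.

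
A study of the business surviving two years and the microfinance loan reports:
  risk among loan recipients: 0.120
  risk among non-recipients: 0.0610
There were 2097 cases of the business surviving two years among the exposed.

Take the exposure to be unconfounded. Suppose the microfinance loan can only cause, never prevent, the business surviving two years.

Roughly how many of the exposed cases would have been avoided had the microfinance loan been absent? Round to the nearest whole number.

about 1031 cases

Let p₁ = 0.12, p₀ = 0.061.
PN = (p₁ − p₀)/p₁ = (0.12 − 0.061) / 0.12 ≈ 0.49167.
Attributable cases ≈ PN × (exposed cases) = 0.49167 × 2097 ≈ 1031.02.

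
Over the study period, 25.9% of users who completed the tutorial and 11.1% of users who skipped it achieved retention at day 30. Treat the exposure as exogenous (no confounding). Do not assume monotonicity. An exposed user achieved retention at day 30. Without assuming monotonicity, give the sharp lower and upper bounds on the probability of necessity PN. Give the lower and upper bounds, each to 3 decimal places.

0.571 ≤ PN ≤ 1.000

p₁ = 0.259, p₀ = 0.111.
Under exogeneity alone the bounds on PN are max{0,(p₁−p₀)/p₁} ≤ PN ≤ min{1,(1−p₀)/p₁}.
  lower = (p₁ − p₀)/p₁ = 0.148 / 0.259 ≈ 0.5714
  upper = min{1, (1 − p₀)/p₁} = 0.889 / 0.259 ≈ 3.4324 → capped at 1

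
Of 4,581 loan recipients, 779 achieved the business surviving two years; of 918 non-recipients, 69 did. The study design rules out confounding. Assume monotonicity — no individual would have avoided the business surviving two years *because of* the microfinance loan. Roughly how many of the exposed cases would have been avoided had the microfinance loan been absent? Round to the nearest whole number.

p₁ = P(outcome | exposed) = 779/4581 = 0.17005
p₀ = P(outcome | unexposed) = 69/918 = 0.075163
PN = (p₁ − p₀)/p₁ = (0.17005 − 0.075163) / 0.17005 ≈ 0.55799.
Attributable cases ≈ PN × (exposed cases) = 0.55799 × 779 ≈ 434.68.

about 435 cases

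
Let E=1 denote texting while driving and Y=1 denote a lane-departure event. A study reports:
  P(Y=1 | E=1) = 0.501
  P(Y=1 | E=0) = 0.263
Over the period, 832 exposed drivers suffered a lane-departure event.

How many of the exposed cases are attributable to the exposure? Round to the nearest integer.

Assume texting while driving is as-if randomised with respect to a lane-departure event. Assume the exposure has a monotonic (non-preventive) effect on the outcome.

Let p₁ = 0.501, p₀ = 0.263.
PN = (p₁ − p₀)/p₁ = (0.501 − 0.263) / 0.501 ≈ 0.47505.
Attributable cases ≈ PN × (exposed cases) = 0.47505 × 832 ≈ 395.24.

about 395 cases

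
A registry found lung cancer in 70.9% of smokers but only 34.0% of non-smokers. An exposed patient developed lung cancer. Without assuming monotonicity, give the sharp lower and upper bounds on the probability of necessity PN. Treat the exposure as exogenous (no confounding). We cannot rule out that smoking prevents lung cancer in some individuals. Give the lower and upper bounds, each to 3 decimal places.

0.520 ≤ PN ≤ 0.931

p₁ = 0.709, p₀ = 0.34.
Under exogeneity alone the bounds on PN are max{0,(p₁−p₀)/p₁} ≤ PN ≤ min{1,(1−p₀)/p₁}.
  lower = (p₁ − p₀)/p₁ = 0.369 / 0.709 ≈ 0.5205
  upper = min{1, (1 − p₀)/p₁} = 0.66 / 0.709 ≈ 0.9309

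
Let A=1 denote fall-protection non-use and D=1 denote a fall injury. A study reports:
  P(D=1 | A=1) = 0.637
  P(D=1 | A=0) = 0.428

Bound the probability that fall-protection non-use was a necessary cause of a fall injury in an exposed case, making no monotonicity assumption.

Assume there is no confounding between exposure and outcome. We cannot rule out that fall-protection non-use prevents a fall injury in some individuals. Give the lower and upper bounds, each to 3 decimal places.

0.328 ≤ PN ≤ 0.898

Let p₁ = 0.637, p₀ = 0.428.
Under exogeneity alone the bounds on PN are max{0,(p₁−p₀)/p₁} ≤ PN ≤ min{1,(1−p₀)/p₁}.
  lower = (p₁ − p₀)/p₁ = 0.209 / 0.637 ≈ 0.3281
  upper = min{1, (1 − p₀)/p₁} = 0.572 / 0.637 ≈ 0.8980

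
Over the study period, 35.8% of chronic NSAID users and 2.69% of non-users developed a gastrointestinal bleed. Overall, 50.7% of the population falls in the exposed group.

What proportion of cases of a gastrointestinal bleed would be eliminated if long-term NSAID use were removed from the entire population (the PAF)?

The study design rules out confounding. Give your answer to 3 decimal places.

PAF ≈ 0.862

p₁ = 0.358, p₀ = 0.0269.
Overall risk P(Y=1) = π·p₁ + (1−π)·p₀ = 0.507×0.358 + 0.493×0.0269 = 0.19477.
Under exogeneity, PAF = [P(Y=1) − p₀] / P(Y=1).
PAF = (0.19477 − 0.0269) / 0.19477 ≈ 0.8619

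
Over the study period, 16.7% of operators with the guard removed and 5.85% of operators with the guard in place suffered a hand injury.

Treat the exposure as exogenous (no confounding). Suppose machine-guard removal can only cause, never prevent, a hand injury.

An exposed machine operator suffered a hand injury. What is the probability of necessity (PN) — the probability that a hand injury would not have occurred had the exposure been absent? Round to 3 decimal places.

PN ≈ 0.650

p₁ = 0.167, p₀ = 0.0585.
Under exogeneity and monotonicity, PN = (p₁ − p₀) / p₁.
PN = (0.167 − 0.0585) / 0.167 = 0.1085 / 0.167 ≈ 0.6497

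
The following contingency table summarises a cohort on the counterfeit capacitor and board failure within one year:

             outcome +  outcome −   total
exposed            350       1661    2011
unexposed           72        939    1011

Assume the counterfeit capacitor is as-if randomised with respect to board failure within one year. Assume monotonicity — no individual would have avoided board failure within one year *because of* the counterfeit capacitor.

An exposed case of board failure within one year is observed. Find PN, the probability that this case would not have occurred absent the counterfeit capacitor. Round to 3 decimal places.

PN ≈ 0.591

p₁ = P(outcome | exposed) = 350/2011 = 0.17404
p₀ = P(outcome | unexposed) = 72/1011 = 0.071217
Under exogeneity and monotonicity, PN = (p₁ − p₀) / p₁.
PN = (0.17404 − 0.071217) / 0.17404 = 0.10283 / 0.17404 ≈ 0.5908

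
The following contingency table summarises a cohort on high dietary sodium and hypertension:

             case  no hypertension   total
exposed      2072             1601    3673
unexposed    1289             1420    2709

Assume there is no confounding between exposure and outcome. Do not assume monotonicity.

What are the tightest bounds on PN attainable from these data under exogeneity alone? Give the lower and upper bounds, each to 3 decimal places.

p₁ = P(outcome | exposed) = 2072/3673 = 0.56412
p₀ = P(outcome | unexposed) = 1289/2709 = 0.47582
Under exogeneity alone the bounds on PN are max{0,(p₁−p₀)/p₁} ≤ PN ≤ min{1,(1−p₀)/p₁}.
  lower = (p₁ − p₀)/p₁ = 0.088295 / 0.56412 ≈ 0.1565
  upper = min{1, (1 − p₀)/p₁} = 0.52418 / 0.56412 ≈ 0.9292

0.157 ≤ PN ≤ 0.929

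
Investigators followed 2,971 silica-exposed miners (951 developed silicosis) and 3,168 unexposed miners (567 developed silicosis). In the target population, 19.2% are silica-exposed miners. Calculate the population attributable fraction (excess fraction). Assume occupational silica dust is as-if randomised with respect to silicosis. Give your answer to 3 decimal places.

PAF ≈ 0.131

p₁ = P(outcome | exposed) = 951/2971 = 0.32009
p₀ = P(outcome | unexposed) = 567/3168 = 0.17898
Overall risk P(Y=1) = π·p₁ + (1−π)·p₀ = 0.192×0.32009 + 0.808×0.17898 = 0.20607.
Under exogeneity, PAF = [P(Y=1) − p₀] / P(Y=1).
PAF = (0.20607 − 0.17898) / 0.20607 ≈ 0.1315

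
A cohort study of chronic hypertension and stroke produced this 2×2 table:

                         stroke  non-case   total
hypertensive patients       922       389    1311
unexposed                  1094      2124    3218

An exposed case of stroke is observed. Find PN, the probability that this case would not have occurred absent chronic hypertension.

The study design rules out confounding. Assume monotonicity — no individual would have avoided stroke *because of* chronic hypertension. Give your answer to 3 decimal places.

p₁ = P(outcome | exposed) = 922/1311 = 0.70328
p₀ = P(outcome | unexposed) = 1094/3218 = 0.33996
Under exogeneity and monotonicity, PN = (p₁ − p₀) / p₁.
PN = (0.70328 − 0.33996) / 0.70328 = 0.36332 / 0.70328 ≈ 0.5166

PN ≈ 0.517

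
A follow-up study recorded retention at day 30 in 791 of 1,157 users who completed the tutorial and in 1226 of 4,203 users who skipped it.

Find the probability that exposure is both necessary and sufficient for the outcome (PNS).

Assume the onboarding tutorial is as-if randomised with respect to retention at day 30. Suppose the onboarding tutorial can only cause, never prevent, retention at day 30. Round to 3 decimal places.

PNS ≈ 0.392

p₁ = P(outcome | exposed) = 791/1157 = 0.68366
p₀ = P(outcome | unexposed) = 1226/4203 = 0.2917
Under exogeneity and monotonicity, PNS = p₁ − p₀.
PNS = 0.68366 − 0.2917 = 0.39197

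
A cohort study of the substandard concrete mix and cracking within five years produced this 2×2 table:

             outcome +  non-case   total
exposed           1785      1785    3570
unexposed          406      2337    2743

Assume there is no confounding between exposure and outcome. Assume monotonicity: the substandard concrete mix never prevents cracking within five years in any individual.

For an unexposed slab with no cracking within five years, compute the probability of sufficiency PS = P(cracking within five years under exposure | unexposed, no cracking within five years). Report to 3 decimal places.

p₁ = P(outcome | exposed) = 1785/3570 = 0.5
p₀ = P(outcome | unexposed) = 406/2743 = 0.14801
Under exogeneity and monotonicity, PS = (p₁ − p₀)/(1 − p₀).
PS = (0.5 − 0.14801) / 0.85199 ≈ 0.4131

PS ≈ 0.413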